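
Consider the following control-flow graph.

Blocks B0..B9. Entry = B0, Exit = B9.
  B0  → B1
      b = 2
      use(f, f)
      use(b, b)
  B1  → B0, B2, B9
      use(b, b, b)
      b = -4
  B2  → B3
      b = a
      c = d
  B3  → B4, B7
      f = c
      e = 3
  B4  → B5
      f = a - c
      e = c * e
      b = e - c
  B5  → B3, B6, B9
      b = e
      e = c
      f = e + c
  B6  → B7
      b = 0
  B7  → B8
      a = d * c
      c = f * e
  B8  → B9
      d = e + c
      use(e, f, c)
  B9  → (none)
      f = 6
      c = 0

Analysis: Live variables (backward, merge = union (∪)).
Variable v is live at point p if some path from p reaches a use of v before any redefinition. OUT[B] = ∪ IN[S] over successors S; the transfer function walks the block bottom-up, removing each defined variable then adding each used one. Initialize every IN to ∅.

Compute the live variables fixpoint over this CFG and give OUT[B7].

Converged values:
  B0:   IN={a, d, f}   OUT={a, b, d, f}
  B1:   IN={a, b, d, f}   OUT={a, d, f}
  B2:   IN={a, d}   OUT={a, c, d}
  B3:   IN={a, c, d}   OUT={a, c, d, e, f}
  B4:   IN={a, c, d, e}   OUT={a, c, d, e}
  B5:   IN={a, c, d, e}   OUT={a, c, d, e, f}
  B6:   IN={c, d, e, f}   OUT={c, d, e, f}
  B7:   IN={c, d, e, f}   OUT={c, e, f}
  B8:   IN={c, e, f}   OUT={}
  B9:   IN={}   OUT={}

Merge at B7: OUT[B7] = IN[B8] = {c, e, f}

Answer: {c, e, f}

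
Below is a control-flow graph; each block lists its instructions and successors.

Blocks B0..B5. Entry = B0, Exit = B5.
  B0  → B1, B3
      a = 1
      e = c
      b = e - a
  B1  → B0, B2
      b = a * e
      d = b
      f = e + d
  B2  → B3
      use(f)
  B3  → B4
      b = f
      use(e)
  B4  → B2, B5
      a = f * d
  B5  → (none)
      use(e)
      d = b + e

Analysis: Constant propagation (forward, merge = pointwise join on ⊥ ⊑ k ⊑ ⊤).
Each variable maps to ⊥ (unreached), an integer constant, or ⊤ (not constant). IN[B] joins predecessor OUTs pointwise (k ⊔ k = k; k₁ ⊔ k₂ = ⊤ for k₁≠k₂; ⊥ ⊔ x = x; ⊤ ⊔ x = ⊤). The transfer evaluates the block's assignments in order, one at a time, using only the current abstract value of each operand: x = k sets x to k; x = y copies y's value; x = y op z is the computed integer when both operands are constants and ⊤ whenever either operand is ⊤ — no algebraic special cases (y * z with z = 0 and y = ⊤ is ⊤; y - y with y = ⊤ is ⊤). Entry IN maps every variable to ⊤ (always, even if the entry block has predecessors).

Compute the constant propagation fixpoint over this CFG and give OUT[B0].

Converged values:
  B0: | IN=(all ⊤) | OUT={a:1; rest ⊤}
  B1: | IN={a:1; rest ⊤} | OUT={a:1; rest ⊤}
  B2: | IN=(all ⊤) | OUT=(all ⊤)
  B3: | IN=(all ⊤) | OUT=(all ⊤)
  B4: | IN=(all ⊤) | OUT=(all ⊤)
  B5: | IN=(all ⊤) | OUT=(all ⊤)

Merge at B0 (entry node, so the boundary value (all ⊤) is joined with the incoming edge(s)): IN[B0] = (all ⊤) ⊔ OUT[B1] = {a: ⊤, b: ⊤, c: ⊤, d: ⊤, e: ⊤, f: ⊤}
Applying B0's transfer function to that IN value gives OUT[B0] (row B0 above).

Answer: {a: 1, b: ⊤, c: ⊤, d: ⊤, e: ⊤, f: ⊤}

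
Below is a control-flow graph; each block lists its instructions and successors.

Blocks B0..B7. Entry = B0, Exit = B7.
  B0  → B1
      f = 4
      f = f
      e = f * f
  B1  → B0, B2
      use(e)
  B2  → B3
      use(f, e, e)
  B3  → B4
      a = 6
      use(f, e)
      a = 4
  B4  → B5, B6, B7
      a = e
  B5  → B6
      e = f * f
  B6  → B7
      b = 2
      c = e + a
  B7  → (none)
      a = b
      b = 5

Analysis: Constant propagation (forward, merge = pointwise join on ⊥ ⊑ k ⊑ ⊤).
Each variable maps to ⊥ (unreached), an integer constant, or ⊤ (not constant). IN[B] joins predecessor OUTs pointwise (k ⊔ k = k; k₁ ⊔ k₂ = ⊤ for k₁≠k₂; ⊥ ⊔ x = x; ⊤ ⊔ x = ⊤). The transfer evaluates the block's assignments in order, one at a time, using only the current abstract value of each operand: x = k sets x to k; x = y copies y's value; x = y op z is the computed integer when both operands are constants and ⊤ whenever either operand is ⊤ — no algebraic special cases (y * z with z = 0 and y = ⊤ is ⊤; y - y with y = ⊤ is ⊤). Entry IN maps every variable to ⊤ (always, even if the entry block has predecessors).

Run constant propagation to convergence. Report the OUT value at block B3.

Answer: {a: 4, b: ⊤, c: ⊤, d: ⊤, e: 16, f: 4}

Derivation:
Converged values:
  B0:   IN=(all ⊤)   OUT={e:16, f:4; rest ⊤}
  B1:   IN={e:16, f:4; rest ⊤}   OUT={e:16, f:4; rest ⊤}
  B2:   IN={e:16, f:4; rest ⊤}   OUT={e:16, f:4; rest ⊤}
  B3:   IN={e:16, f:4; rest ⊤}   OUT={a:4, e:16, f:4; rest ⊤}
  B4:   IN={a:4, e:16, f:4; rest ⊤}   OUT={a:16, e:16, f:4; rest ⊤}
  B5:   IN={a:16, e:16, f:4; rest ⊤}   OUT={a:16, e:16, f:4; rest ⊤}
  B6:   IN={a:16, e:16, f:4; rest ⊤}   OUT={a:16, b:2, c:32, e:16, f:4; rest ⊤}
  B7:   IN={a:16, e:16, f:4; rest ⊤}   OUT={b:5, e:16, f:4; rest ⊤}

Merge at B3: IN[B3] = OUT[B2] = {a: ⊤, b: ⊤, c: ⊤, d: ⊤, e: 16, f: 4}
Applying B3's transfer function to that IN value gives OUT[B3] (row B3 above).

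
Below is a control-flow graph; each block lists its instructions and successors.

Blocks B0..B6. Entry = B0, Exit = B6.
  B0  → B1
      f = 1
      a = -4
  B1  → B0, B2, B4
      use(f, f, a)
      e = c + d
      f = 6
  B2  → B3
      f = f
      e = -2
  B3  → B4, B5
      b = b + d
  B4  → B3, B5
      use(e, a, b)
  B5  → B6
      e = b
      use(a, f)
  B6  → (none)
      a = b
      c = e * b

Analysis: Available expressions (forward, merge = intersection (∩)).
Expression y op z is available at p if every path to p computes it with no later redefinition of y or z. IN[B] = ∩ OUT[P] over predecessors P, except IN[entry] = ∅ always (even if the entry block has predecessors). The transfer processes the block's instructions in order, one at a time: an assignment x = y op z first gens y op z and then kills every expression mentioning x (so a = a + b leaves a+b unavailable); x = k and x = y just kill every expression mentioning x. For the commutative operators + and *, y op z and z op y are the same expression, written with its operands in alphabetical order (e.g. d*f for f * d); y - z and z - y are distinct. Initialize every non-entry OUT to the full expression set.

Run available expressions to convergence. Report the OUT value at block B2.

Answer: {c+d}

Working:
Converged values:
  B0: | IN={} | OUT={}
  B1: | IN={} | OUT={c+d}
  B2: | IN={c+d} | OUT={c+d}
  B3: | IN={c+d} | OUT={c+d}
  B4: | IN={c+d} | OUT={c+d}
  B5: | IN={c+d} | OUT={c+d}
  B6: | IN={c+d} | OUT={b*e}

Merge at B2: IN[B2] = OUT[B1] = {c+d}
Applying B2's transfer function to that IN value gives OUT[B2] (row B2 above).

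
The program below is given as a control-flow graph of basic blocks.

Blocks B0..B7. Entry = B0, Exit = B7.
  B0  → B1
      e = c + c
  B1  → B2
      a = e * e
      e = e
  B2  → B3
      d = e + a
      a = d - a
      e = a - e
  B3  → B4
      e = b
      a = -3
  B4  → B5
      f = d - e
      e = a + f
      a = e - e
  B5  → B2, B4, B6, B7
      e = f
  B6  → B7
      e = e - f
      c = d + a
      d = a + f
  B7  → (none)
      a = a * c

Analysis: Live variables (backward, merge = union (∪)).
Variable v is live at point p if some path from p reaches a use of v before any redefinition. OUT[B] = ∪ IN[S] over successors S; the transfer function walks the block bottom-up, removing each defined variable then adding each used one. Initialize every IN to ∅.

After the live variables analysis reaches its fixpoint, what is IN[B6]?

Answer: {a, d, e, f}

Working:
Converged values:
  B0:  IN={b, c}  OUT={b, c, e}
  B1:  IN={b, c, e}  OUT={a, b, c, e}
  B2:  IN={a, b, c, e}  OUT={b, c, d}
  B3:  IN={b, c, d}  OUT={a, b, c, d, e}
  B4:  IN={a, b, c, d, e}  OUT={a, b, c, d, f}
  B5:  IN={a, b, c, d, f}  OUT={a, b, c, d, e, f}
  B6:  IN={a, d, e, f}  OUT={a, c}
  B7:  IN={a, c}  OUT={}

Merge at B6: OUT[B6] = IN[B7] = {a, c}
Applying B6's transfer function to that OUT value gives IN[B6] (row B6 above).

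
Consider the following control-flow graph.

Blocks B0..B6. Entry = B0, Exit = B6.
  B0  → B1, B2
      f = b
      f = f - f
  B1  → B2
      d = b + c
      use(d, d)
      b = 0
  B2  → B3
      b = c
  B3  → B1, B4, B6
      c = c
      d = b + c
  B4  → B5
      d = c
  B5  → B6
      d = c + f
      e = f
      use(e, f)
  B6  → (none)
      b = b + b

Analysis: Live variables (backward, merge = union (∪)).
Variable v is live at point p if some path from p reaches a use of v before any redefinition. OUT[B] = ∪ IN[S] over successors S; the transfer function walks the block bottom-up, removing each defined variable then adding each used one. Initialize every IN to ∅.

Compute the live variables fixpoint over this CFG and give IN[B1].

Answer: {b, c, f}

Derivation:
Fixpoint table:
  B0: | IN={b, c} | OUT={b, c, f}
  B1: | IN={b, c, f} | OUT={c, f}
  B2: | IN={c, f} | OUT={b, c, f}
  B3: | IN={b, c, f} | OUT={b, c, f}
  B4: | IN={b, c, f} | OUT={b, c, f}
  B5: | IN={b, c, f} | OUT={b}
  B6: | IN={b} | OUT={}

Merge at B1: OUT[B1] = IN[B2] = {c, f}
Applying B1's transfer function to that OUT value gives IN[B1] (row B1 above).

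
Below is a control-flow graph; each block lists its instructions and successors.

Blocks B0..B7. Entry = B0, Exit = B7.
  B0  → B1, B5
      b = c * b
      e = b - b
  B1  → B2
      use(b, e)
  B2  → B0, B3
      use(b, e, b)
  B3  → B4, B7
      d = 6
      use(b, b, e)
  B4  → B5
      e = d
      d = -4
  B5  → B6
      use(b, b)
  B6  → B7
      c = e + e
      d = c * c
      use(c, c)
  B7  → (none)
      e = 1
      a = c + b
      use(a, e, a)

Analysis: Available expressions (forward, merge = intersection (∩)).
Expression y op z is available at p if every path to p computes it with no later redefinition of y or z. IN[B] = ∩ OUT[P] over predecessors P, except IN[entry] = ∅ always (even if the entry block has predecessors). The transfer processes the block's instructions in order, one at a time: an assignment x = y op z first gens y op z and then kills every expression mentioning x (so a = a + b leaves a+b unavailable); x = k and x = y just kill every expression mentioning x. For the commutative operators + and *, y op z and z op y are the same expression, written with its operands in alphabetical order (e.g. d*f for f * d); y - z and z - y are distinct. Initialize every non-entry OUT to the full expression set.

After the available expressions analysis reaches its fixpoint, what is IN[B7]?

Fixpoint table:
  B0:   IN={}   OUT={b-b}
  B1:   IN={b-b}   OUT={b-b}
  B2:   IN={b-b}   OUT={b-b}
  B3:   IN={b-b}   OUT={b-b}
  B4:   IN={b-b}   OUT={b-b}
  B5:   IN={b-b}   OUT={b-b}
  B6:   IN={b-b}   OUT={b-b, c*c, e+e}
  B7:   IN={b-b}   OUT={b+c, b-b}

Merge at B7: IN[B7] = OUT[B3] ∩ OUT[B6] = {b-b}

Answer: {b-b}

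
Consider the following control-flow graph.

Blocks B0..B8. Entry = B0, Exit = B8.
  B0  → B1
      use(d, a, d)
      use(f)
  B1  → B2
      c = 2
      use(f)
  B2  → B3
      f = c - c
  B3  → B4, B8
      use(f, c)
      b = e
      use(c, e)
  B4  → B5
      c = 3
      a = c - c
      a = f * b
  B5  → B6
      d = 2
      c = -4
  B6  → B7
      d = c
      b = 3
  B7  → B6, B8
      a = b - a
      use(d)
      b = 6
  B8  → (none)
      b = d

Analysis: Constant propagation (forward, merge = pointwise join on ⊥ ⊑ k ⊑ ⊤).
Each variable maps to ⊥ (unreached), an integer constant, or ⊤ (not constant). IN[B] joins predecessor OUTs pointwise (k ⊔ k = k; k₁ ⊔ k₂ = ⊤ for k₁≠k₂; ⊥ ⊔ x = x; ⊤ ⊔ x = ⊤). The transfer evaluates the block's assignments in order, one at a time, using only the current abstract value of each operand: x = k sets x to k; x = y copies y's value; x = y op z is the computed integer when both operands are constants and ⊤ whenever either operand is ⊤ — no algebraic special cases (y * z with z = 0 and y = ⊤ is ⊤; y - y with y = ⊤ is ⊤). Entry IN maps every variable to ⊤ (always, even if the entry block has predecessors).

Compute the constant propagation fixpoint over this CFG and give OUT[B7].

Converged values:
  B0: | IN=(all ⊤) | OUT=(all ⊤)
  B1: | IN=(all ⊤) | OUT={c:2; rest ⊤}
  B2: | IN={c:2; rest ⊤} | OUT={c:2, f:0; rest ⊤}
  B3: | IN={c:2, f:0; rest ⊤} | OUT={c:2, f:0; rest ⊤}
  B4: | IN={c:2, f:0; rest ⊤} | OUT={c:3, f:0; rest ⊤}
  B5: | IN={c:3, f:0; rest ⊤} | OUT={c:-4, d:2, f:0; rest ⊤}
  B6: | IN={c:-4, f:0; rest ⊤} | OUT={b:3, c:-4, d:-4, f:0; rest ⊤}
  B7: | IN={b:3, c:-4, d:-4, f:0; rest ⊤} | OUT={b:6, c:-4, d:-4, f:0; rest ⊤}
  B8: | IN={f:0; rest ⊤} | OUT={f:0; rest ⊤}

Merge at B7: IN[B7] = OUT[B6] = {a: ⊤, b: 3, c: -4, d: -4, e: ⊤, f: 0}
Applying B7's transfer function to that IN value gives OUT[B7] (row B7 above).

Answer: {a: ⊤, b: 6, c: -4, d: -4, e: ⊤, f: 0}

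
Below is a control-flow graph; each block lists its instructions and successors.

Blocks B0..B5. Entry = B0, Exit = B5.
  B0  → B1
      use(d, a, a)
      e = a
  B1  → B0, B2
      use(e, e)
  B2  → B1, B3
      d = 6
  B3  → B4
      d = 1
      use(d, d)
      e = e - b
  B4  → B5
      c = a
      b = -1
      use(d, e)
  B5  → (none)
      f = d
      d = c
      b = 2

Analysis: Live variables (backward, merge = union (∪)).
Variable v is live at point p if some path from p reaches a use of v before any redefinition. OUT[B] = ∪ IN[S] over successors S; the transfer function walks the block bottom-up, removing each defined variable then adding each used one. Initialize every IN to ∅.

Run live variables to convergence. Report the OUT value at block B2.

Answer: {a, b, d, e}

Working:
Fixpoint table:
  B0:  IN={a, b, d}  OUT={a, b, d, e}
  B1:  IN={a, b, d, e}  OUT={a, b, d, e}
  B2:  IN={a, b, e}  OUT={a, b, d, e}
  B3:  IN={a, b, e}  OUT={a, d, e}
  B4:  IN={a, d, e}  OUT={c, d}
  B5:  IN={c, d}  OUT={}

Merge at B2: OUT[B2] = IN[B1] ⊔ IN[B3] = {a, b, d, e}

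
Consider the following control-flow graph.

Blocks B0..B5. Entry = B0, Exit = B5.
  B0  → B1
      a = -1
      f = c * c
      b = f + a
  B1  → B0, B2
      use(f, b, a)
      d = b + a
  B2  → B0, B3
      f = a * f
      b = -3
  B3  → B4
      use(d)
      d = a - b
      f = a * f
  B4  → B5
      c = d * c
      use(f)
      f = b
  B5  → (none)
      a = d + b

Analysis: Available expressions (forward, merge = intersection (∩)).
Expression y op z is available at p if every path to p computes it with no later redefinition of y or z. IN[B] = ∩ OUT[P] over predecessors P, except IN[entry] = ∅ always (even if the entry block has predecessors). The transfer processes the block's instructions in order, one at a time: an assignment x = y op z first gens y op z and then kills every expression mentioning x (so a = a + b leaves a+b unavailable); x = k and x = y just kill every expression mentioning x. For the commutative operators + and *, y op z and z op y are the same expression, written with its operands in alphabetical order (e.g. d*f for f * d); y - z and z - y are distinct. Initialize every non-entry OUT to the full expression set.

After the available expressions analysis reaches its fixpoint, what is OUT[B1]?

Answer: {a+b, a+f, c*c}

Trace:
Per-block solution:
  B0: | IN={} | OUT={a+f, c*c}
  B1: | IN={a+f, c*c} | OUT={a+b, a+f, c*c}
  B2: | IN={a+b, a+f, c*c} | OUT={c*c}
  B3: | IN={c*c} | OUT={a-b, c*c}
  B4: | IN={a-b, c*c} | OUT={a-b}
  B5: | IN={a-b} | OUT={b+d}

Merge at B1: IN[B1] = OUT[B0] = {a+f, c*c}
Applying B1's transfer function to that IN value gives OUT[B1] (row B1 above).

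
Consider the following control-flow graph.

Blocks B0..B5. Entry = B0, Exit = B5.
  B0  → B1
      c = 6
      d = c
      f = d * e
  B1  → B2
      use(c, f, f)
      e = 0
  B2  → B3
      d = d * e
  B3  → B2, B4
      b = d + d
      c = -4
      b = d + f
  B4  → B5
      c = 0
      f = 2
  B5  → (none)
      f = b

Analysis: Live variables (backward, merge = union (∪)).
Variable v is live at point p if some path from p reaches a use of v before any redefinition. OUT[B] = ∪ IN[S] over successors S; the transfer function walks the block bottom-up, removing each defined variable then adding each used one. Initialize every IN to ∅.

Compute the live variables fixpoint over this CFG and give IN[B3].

Answer: {d, e, f}

Working:
Fixpoint table:
  B0:   IN={e}   OUT={c, d, f}
  B1:   IN={c, d, f}   OUT={d, e, f}
  B2:   IN={d, e, f}   OUT={d, e, f}
  B3:   IN={d, e, f}   OUT={b, d, e, f}
  B4:   IN={b}   OUT={b}
  B5:   IN={b}   OUT={}

Merge at B3: OUT[B3] = IN[B2] ⊔ IN[B4] = {b, d, e, f}
Applying B3's transfer function to that OUT value gives IN[B3] (row B3 above).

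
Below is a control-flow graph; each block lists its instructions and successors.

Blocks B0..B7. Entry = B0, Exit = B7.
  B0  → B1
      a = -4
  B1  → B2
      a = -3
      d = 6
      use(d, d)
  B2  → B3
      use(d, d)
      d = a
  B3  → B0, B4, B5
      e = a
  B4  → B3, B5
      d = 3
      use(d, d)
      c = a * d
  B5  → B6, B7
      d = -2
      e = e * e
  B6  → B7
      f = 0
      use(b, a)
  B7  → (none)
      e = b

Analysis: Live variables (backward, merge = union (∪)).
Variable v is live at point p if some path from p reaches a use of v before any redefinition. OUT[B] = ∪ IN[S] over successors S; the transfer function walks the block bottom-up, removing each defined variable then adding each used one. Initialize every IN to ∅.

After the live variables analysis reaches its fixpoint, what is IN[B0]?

Fixpoint table:
  B0: | IN={b} | OUT={b}
  B1: | IN={b} | OUT={a, b, d}
  B2: | IN={a, b, d} | OUT={a, b}
  B3: | IN={a, b} | OUT={a, b, e}
  B4: | IN={a, b, e} | OUT={a, b, e}
  B5: | IN={a, b, e} | OUT={a, b}
  B6: | IN={a, b} | OUT={b}
  B7: | IN={b} | OUT={}

Merge at B0: OUT[B0] = IN[B1] = {b}
Applying B0's transfer function to that OUT value gives IN[B0] (row B0 above).

Answer: {b}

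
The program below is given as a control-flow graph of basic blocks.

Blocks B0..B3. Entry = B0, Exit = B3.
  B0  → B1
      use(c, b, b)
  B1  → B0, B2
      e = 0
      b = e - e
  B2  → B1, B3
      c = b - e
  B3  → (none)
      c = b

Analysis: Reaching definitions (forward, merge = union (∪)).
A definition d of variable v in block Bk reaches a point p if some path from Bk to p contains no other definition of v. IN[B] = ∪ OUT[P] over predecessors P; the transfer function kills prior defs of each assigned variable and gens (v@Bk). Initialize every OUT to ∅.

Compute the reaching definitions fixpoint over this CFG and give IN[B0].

Answer: {b@B1, c@B2, e@B1}

Derivation:
Per-block solution:
  B0:   IN={b@B1, c@B2, e@B1}   OUT={b@B1, c@B2, e@B1}
  B1:   IN={b@B1, c@B2, e@B1}   OUT={b@B1, c@B2, e@B1}
  B2:   IN={b@B1, c@B2, e@B1}   OUT={b@B1, c@B2, e@B1}
  B3:   IN={b@B1, c@B2, e@B1}   OUT={b@B1, c@B3, e@B1}

Merge at B0 (entry node, so the boundary value {} is joined with the incoming edge(s)): IN[B0] = {} ⊔ OUT[B1] = {b@B1, c@B2, e@B1}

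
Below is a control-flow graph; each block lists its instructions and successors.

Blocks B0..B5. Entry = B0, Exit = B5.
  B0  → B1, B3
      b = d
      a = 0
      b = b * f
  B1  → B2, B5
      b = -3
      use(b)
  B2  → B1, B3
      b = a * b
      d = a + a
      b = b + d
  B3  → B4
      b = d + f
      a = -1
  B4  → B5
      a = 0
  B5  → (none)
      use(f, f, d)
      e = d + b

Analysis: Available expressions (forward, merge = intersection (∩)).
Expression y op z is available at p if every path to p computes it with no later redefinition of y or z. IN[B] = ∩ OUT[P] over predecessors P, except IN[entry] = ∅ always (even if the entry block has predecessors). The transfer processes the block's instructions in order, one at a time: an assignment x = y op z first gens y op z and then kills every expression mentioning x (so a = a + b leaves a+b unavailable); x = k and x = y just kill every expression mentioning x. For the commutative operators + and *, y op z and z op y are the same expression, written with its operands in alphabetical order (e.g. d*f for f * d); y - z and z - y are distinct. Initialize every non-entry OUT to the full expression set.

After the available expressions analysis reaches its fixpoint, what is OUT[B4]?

Answer: {d+f}

Working:
Per-block solution:
  B0: | IN={} | OUT={}
  B1: | IN={} | OUT={}
  B2: | IN={} | OUT={a+a}
  B3: | IN={} | OUT={d+f}
  B4: | IN={d+f} | OUT={d+f}
  B5: | IN={} | OUT={b+d}

Merge at B4: IN[B4] = OUT[B3] = {d+f}
Applying B4's transfer function to that IN value gives OUT[B4] (row B4 above).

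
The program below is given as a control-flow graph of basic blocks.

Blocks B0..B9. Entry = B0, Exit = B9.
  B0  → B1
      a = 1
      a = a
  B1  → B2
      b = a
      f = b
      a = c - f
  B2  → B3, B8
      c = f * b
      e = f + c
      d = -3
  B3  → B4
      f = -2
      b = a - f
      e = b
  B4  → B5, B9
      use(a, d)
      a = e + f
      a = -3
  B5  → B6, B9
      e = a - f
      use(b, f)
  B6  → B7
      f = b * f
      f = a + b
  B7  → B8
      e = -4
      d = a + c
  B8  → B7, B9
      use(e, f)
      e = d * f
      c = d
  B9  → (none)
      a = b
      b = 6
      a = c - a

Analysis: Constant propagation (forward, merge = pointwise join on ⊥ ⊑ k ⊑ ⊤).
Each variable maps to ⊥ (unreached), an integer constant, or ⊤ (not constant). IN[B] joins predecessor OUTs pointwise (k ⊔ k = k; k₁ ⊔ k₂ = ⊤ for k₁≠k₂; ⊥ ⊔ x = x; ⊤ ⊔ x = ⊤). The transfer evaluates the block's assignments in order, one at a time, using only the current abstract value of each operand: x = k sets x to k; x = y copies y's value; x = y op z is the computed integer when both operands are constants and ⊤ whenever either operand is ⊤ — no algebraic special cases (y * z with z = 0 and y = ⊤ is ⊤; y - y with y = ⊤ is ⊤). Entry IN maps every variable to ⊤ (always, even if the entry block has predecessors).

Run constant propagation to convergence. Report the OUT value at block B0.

Answer: {a: 1, b: ⊤, c: ⊤, d: ⊤, e: ⊤, f: ⊤}

Trace:
Per-block solution:
  B0:   IN=(all ⊤)   OUT={a:1; rest ⊤}
  B1:   IN={a:1; rest ⊤}   OUT={b:1, f:1; rest ⊤}
  B2:   IN={b:1, f:1; rest ⊤}   OUT={b:1, c:1, d:-3, e:2, f:1; rest ⊤}
  B3:   IN={b:1, c:1, d:-3, e:2, f:1; rest ⊤}   OUT={c:1, d:-3, f:-2; rest ⊤}
  B4:   IN={c:1, d:-3, f:-2; rest ⊤}   OUT={a:-3, c:1, d:-3, f:-2; rest ⊤}
  B5:   IN={a:-3, c:1, d:-3, f:-2; rest ⊤}   OUT={a:-3, c:1, d:-3, e:-1, f:-2; rest ⊤}
  B6:   IN={a:-3, c:1, d:-3, e:-1, f:-2; rest ⊤}   OUT={a:-3, c:1, d:-3, e:-1; rest ⊤}
  B7:   IN=(all ⊤)   OUT={e:-4; rest ⊤}
  B8:   IN=(all ⊤)   OUT=(all ⊤)
  B9:   IN=(all ⊤)   OUT={b:6; rest ⊤}

B0 is the boundary node: IN[B0] = {a: ⊤, b: ⊤, c: ⊤, d: ⊤, e: ⊤, f: ⊤}
Applying B0's transfer function to that IN value gives OUT[B0] (row B0 above).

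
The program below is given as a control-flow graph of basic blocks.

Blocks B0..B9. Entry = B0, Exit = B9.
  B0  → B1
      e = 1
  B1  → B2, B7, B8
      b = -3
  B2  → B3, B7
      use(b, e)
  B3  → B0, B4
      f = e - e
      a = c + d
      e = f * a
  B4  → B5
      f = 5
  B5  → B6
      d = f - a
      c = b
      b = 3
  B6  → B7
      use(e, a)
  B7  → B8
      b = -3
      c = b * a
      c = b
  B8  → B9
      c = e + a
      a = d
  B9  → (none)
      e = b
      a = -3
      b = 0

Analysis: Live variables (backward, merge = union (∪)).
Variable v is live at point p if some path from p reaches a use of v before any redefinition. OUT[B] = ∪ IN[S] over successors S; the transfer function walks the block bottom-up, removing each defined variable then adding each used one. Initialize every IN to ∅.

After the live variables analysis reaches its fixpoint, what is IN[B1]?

Answer: {a, c, d, e}

Working:
Fixpoint table:
  B0:  IN={a, c, d}  OUT={a, c, d, e}
  B1:  IN={a, c, d, e}  OUT={a, b, c, d, e}
  B2:  IN={a, b, c, d, e}  OUT={a, b, c, d, e}
  B3:  IN={b, c, d, e}  OUT={a, b, c, d, e}
  B4:  IN={a, b, e}  OUT={a, b, e, f}
  B5:  IN={a, b, e, f}  OUT={a, d, e}
  B6:  IN={a, d, e}  OUT={a, d, e}
  B7:  IN={a, d, e}  OUT={a, b, d, e}
  B8:  IN={a, b, d, e}  OUT={b}
  B9:  IN={b}  OUT={}

Merge at B1: OUT[B1] = IN[B2] ⊔ IN[B7] ⊔ IN[B8] = {a, b, c, d, e}
Applying B1's transfer function to that OUT value gives IN[B1] (row B1 above).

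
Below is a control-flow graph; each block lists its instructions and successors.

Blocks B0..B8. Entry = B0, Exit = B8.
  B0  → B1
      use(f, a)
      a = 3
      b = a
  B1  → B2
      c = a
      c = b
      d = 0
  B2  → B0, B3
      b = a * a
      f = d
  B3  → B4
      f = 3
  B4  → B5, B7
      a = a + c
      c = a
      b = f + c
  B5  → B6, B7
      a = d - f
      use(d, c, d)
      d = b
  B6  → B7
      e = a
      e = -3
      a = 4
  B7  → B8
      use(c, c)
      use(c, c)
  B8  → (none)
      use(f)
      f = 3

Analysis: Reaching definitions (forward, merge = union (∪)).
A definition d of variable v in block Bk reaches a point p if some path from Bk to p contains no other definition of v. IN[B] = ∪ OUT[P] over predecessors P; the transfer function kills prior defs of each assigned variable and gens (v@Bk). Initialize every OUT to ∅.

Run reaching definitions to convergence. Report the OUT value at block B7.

Answer: {a@B4, a@B5, a@B6, b@B4, c@B4, d@B1, d@B5, e@B6, f@B3}

Working:
Fixpoint table:
  B0:  IN={a@B0, b@B2, c@B1, d@B1, f@B2}  OUT={a@B0, b@B0, c@B1, d@B1, f@B2}
  B1:  IN={a@B0, b@B0, c@B1, d@B1, f@B2}  OUT={a@B0, b@B0, c@B1, d@B1, f@B2}
  B2:  IN={a@B0, b@B0, c@B1, d@B1, f@B2}  OUT={a@B0, b@B2, c@B1, d@B1, f@B2}
  B3:  IN={a@B0, b@B2, c@B1, d@B1, f@B2}  OUT={a@B0, b@B2, c@B1, d@B1, f@B3}
  B4:  IN={a@B0, b@B2, c@B1, d@B1, f@B3}  OUT={a@B4, b@B4, c@B4, d@B1, f@B3}
  B5:  IN={a@B4, b@B4, c@B4, d@B1, f@B3}  OUT={a@B5, b@B4, c@B4, d@B5, f@B3}
  B6:  IN={a@B5, b@B4, c@B4, d@B5, f@B3}  OUT={a@B6, b@B4, c@B4, d@B5, e@B6, f@B3}
  B7:  IN={a@B4, a@B5, a@B6, b@B4, c@B4, d@B1, d@B5, e@B6, f@B3}  OUT={a@B4, a@B5, a@B6, b@B4, c@B4, d@B1, d@B5, e@B6, f@B3}
  B8:  IN={a@B4, a@B5, a@B6, b@B4, c@B4, d@B1, d@B5, e@B6, f@B3}  OUT={a@B4, a@B5, a@B6, b@B4, c@B4, d@B1, d@B5, e@B6, f@B8}

Merge at B7: IN[B7] = OUT[B4] ⊔ OUT[B5] ⊔ OUT[B6] = {a@B4, a@B5, a@B6, b@B4, c@B4, d@B1, d@B5, e@B6, f@B3}
Applying B7's transfer function to that IN value gives OUT[B7] (row B7 above).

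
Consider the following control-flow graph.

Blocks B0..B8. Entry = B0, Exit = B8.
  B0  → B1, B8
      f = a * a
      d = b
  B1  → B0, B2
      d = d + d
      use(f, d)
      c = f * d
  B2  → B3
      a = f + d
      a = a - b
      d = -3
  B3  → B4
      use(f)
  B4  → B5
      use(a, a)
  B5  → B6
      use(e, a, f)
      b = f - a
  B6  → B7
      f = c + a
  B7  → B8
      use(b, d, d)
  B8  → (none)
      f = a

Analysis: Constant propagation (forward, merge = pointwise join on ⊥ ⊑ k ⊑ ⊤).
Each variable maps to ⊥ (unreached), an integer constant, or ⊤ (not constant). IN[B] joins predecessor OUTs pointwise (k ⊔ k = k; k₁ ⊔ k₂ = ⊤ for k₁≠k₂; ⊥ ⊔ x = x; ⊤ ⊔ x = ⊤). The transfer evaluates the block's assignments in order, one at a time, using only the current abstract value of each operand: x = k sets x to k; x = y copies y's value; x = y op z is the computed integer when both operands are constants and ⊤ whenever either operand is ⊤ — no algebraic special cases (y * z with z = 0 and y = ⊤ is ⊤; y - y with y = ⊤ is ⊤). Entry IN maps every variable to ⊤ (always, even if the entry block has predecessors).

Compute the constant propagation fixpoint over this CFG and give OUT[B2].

Converged values:
  B0:   IN=(all ⊤)   OUT=(all ⊤)
  B1:   IN=(all ⊤)   OUT=(all ⊤)
  B2:   IN=(all ⊤)   OUT={d:-3; rest ⊤}
  B3:   IN={d:-3; rest ⊤}   OUT={d:-3; rest ⊤}
  B4:   IN={d:-3; rest ⊤}   OUT={d:-3; rest ⊤}
  B5:   IN={d:-3; rest ⊤}   OUT={d:-3; rest ⊤}
  B6:   IN={d:-3; rest ⊤}   OUT={d:-3; rest ⊤}
  B7:   IN={d:-3; rest ⊤}   OUT={d:-3; rest ⊤}
  B8:   IN=(all ⊤)   OUT=(all ⊤)

Merge at B2: IN[B2] = OUT[B1] = {a: ⊤, b: ⊤, c: ⊤, d: ⊤, e: ⊤, f: ⊤}
Applying B2's transfer function to that IN value gives OUT[B2] (row B2 above).

Answer: {a: ⊤, b: ⊤, c: ⊤, d: -3, e: ⊤, f: ⊤}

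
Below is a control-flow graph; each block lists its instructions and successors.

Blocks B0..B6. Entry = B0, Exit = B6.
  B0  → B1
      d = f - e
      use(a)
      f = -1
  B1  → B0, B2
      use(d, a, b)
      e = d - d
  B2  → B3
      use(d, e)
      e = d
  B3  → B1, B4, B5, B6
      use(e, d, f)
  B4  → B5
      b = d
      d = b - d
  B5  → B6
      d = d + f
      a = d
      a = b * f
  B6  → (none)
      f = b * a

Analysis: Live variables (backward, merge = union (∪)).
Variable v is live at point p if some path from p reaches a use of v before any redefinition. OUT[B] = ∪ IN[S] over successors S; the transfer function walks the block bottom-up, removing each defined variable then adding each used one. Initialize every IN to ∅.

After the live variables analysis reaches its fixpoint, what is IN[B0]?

Answer: {a, b, e, f}

Trace:
Fixpoint table:
  B0:   IN={a, b, e, f}   OUT={a, b, d, f}
  B1:   IN={a, b, d, f}   OUT={a, b, d, e, f}
  B2:   IN={a, b, d, e, f}   OUT={a, b, d, e, f}
  B3:   IN={a, b, d, e, f}   OUT={a, b, d, f}
  B4:   IN={d, f}   OUT={b, d, f}
  B5:   IN={b, d, f}   OUT={a, b}
  B6:   IN={a, b}   OUT={}

Merge at B0: OUT[B0] = IN[B1] = {a, b, d, f}
Applying B0's transfer function to that OUT value gives IN[B0] (row B0 above).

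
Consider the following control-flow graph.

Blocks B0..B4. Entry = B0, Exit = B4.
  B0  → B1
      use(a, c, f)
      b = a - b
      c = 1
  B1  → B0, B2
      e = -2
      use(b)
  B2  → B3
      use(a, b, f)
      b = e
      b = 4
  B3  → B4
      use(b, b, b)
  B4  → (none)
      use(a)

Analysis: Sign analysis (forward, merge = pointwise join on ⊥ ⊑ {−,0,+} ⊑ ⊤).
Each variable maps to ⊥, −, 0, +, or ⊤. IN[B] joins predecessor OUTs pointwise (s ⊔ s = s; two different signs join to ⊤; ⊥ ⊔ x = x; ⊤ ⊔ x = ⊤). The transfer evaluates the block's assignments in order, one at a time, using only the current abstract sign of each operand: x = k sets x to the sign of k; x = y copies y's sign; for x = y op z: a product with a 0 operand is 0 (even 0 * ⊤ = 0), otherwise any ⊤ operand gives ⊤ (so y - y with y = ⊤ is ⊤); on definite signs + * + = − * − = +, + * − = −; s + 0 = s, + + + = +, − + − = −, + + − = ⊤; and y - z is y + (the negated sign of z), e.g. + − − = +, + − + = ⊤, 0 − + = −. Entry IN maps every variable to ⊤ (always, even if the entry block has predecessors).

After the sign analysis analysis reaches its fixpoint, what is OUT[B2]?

Answer: {a: ⊤, b: +, c: +, d: ⊤, e: -, f: ⊤}

Working:
Converged values:
  B0:   IN=(all ⊤)   OUT={c:+; rest ⊤}
  B1:   IN={c:+; rest ⊤}   OUT={c:+, e:-; rest ⊤}
  B2:   IN={c:+, e:-; rest ⊤}   OUT={b:+, c:+, e:-; rest ⊤}
  B3:   IN={b:+, c:+, e:-; rest ⊤}   OUT={b:+, c:+, e:-; rest ⊤}
  B4:   IN={b:+, c:+, e:-; rest ⊤}   OUT={b:+, c:+, e:-; rest ⊤}

Merge at B2: IN[B2] = OUT[B1] = {a: ⊤, b: ⊤, c: +, d: ⊤, e: -, f: ⊤}
Applying B2's transfer function to that IN value gives OUT[B2] (row B2 above).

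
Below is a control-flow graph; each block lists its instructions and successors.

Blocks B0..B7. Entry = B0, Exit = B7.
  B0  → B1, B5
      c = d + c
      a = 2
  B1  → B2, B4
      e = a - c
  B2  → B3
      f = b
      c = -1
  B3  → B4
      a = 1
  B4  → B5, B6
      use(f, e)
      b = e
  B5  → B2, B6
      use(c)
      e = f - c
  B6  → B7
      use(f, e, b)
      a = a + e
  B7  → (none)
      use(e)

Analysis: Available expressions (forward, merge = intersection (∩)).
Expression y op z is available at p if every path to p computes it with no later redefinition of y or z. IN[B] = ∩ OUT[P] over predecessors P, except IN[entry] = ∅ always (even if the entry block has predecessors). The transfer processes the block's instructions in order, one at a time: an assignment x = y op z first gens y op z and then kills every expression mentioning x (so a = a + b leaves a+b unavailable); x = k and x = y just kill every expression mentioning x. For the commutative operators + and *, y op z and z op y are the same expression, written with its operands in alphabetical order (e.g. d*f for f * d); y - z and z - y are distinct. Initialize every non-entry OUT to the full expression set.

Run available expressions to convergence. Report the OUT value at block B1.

Per-block solution:
  B0:   IN={}   OUT={}
  B1:   IN={}   OUT={a-c}
  B2:   IN={}   OUT={}
  B3:   IN={}   OUT={}
  B4:   IN={}   OUT={}
  B5:   IN={}   OUT={f-c}
  B6:   IN={}   OUT={}
  B7:   IN={}   OUT={}

Merge at B1: IN[B1] = OUT[B0] = {}
Applying B1's transfer function to that IN value gives OUT[B1] (row B1 above).

Answer: {a-c}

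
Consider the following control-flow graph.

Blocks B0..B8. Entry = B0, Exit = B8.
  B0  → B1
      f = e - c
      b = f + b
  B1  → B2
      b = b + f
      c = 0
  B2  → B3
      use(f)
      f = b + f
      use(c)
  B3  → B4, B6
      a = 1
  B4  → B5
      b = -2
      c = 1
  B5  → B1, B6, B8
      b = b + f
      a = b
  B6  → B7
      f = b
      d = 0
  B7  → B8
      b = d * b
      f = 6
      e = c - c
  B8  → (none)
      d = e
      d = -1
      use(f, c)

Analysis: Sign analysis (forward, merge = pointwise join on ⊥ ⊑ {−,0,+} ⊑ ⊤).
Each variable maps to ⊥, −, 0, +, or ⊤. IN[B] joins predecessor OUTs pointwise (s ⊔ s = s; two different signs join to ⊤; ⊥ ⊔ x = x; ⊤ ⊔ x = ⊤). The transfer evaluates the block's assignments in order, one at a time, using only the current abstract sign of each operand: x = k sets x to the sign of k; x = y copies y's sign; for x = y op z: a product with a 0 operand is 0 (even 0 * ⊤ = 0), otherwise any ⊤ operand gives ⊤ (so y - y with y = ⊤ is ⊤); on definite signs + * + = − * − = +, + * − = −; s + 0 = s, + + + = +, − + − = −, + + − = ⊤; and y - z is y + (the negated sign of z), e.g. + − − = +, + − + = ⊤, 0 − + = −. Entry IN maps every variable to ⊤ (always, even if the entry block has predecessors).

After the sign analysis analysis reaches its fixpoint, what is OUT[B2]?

Converged values:
  B0:  IN=(all ⊤)  OUT=(all ⊤)
  B1:  IN=(all ⊤)  OUT={c:0; rest ⊤}
  B2:  IN={c:0; rest ⊤}  OUT={c:0; rest ⊤}
  B3:  IN={c:0; rest ⊤}  OUT={a:+, c:0; rest ⊤}
  B4:  IN={a:+, c:0; rest ⊤}  OUT={a:+, b:-, c:+; rest ⊤}
  B5:  IN={a:+, b:-, c:+; rest ⊤}  OUT={c:+; rest ⊤}
  B6:  IN=(all ⊤)  OUT={d:0; rest ⊤}
  B7:  IN={d:0; rest ⊤}  OUT={b:0, d:0, f:+; rest ⊤}
  B8:  IN=(all ⊤)  OUT={d:-; rest ⊤}

Merge at B2: IN[B2] = OUT[B1] = {a: ⊤, b: ⊤, c: 0, d: ⊤, e: ⊤, f: ⊤}
Applying B2's transfer function to that IN value gives OUT[B2] (row B2 above).

Answer: {a: ⊤, b: ⊤, c: 0, d: ⊤, e: ⊤, f: ⊤}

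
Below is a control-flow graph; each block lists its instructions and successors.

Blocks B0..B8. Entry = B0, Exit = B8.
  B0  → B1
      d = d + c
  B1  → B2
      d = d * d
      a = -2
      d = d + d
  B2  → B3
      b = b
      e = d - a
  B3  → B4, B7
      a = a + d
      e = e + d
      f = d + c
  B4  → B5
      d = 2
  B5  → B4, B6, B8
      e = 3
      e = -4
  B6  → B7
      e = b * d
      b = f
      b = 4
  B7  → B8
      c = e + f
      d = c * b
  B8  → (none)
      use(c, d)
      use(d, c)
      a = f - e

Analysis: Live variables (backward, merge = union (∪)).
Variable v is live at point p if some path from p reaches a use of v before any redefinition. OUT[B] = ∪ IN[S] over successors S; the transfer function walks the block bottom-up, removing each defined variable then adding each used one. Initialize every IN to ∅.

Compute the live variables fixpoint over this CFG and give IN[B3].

Answer: {a, b, c, d, e}

Derivation:
Fixpoint table:
  B0: | IN={b, c, d} | OUT={b, c, d}
  B1: | IN={b, c, d} | OUT={a, b, c, d}
  B2: | IN={a, b, c, d} | OUT={a, b, c, d, e}
  B3: | IN={a, b, c, d, e} | OUT={b, c, e, f}
  B4: | IN={b, c, f} | OUT={b, c, d, f}
  B5: | IN={b, c, d, f} | OUT={b, c, d, e, f}
  B6: | IN={b, d, f} | OUT={b, e, f}
  B7: | IN={b, e, f} | OUT={c, d, e, f}
  B8: | IN={c, d, e, f} | OUT={}

Merge at B3: OUT[B3] = IN[B4] ⊔ IN[B7] = {b, c, e, f}
Applying B3's transfer function to that OUT value gives IN[B3] (row B3 above).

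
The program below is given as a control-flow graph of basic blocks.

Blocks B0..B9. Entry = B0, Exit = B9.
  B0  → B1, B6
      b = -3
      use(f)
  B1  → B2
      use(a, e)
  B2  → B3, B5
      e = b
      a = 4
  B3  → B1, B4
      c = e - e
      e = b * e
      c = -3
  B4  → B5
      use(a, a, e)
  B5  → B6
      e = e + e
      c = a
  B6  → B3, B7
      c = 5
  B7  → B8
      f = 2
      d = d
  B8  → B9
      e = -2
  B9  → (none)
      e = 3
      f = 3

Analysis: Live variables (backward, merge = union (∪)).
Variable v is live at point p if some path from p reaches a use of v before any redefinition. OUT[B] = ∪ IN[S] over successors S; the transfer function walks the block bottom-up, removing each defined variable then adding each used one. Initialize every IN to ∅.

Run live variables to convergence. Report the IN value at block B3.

Answer: {a, b, d, e}

Trace:
Fixpoint table:
  B0:   IN={a, d, e, f}   OUT={a, b, d, e}
  B1:   IN={a, b, d, e}   OUT={b, d}
  B2:   IN={b, d}   OUT={a, b, d, e}
  B3:   IN={a, b, d, e}   OUT={a, b, d, e}
  B4:   IN={a, b, d, e}   OUT={a, b, d, e}
  B5:   IN={a, b, d, e}   OUT={a, b, d, e}
  B6:   IN={a, b, d, e}   OUT={a, b, d, e}
  B7:   IN={d}   OUT={}
  B8:   IN={}   OUT={}
  B9:   IN={}   OUT={}

Merge at B3: OUT[B3] = IN[B1] ⊔ IN[B4] = {a, b, d, e}
Applying B3's transfer function to that OUT value gives IN[B3] (row B3 above).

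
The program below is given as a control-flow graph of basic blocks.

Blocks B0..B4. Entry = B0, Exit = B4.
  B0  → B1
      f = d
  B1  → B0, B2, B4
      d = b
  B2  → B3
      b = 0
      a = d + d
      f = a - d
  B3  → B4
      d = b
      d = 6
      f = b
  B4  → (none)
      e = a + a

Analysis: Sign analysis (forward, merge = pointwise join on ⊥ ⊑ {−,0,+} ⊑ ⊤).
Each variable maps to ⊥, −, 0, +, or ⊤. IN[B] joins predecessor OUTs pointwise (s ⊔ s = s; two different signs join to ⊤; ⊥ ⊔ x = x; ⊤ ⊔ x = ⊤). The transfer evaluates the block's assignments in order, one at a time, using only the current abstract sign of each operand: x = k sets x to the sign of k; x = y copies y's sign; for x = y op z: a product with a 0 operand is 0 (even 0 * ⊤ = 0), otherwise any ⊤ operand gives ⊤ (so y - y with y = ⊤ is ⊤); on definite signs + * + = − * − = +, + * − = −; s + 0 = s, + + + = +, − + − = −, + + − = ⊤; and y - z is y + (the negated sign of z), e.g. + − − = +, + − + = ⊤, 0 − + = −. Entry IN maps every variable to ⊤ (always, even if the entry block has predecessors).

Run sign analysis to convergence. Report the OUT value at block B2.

Answer: {a: ⊤, b: 0, c: ⊤, d: ⊤, e: ⊤, f: ⊤}

Working:
Per-block solution:
  B0: | IN=(all ⊤) | OUT=(all ⊤)
  B1: | IN=(all ⊤) | OUT=(all ⊤)
  B2: | IN=(all ⊤) | OUT={b:0; rest ⊤}
  B3: | IN={b:0; rest ⊤} | OUT={b:0, d:+, f:0; rest ⊤}
  B4: | IN=(all ⊤) | OUT=(all ⊤)

Merge at B2: IN[B2] = OUT[B1] = {a: ⊤, b: ⊤, c: ⊤, d: ⊤, e: ⊤, f: ⊤}
Applying B2's transfer function to that IN value gives OUT[B2] (row B2 above).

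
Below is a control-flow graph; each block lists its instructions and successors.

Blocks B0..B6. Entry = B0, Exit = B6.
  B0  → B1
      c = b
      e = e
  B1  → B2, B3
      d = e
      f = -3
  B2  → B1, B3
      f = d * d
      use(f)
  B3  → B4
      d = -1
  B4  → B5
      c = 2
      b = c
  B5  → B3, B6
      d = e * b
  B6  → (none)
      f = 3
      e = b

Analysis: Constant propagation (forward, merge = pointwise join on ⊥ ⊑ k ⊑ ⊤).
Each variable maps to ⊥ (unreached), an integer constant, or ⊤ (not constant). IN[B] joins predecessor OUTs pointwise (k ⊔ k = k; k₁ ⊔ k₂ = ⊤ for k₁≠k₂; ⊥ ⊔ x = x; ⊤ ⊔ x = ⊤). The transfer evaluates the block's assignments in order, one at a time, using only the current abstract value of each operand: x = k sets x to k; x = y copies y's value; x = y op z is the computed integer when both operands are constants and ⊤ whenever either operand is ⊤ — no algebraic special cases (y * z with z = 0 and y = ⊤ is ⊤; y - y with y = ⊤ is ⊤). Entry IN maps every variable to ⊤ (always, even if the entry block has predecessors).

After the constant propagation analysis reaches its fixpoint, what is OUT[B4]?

Answer: {a: ⊤, b: 2, c: 2, d: -1, e: ⊤, f: ⊤}

Trace:
Fixpoint table:
  B0:  IN=(all ⊤)  OUT=(all ⊤)
  B1:  IN=(all ⊤)  OUT={f:-3; rest ⊤}
  B2:  IN={f:-3; rest ⊤}  OUT=(all ⊤)
  B3:  IN=(all ⊤)  OUT={d:-1; rest ⊤}
  B4:  IN={d:-1; rest ⊤}  OUT={b:2, c:2, d:-1; rest ⊤}
  B5:  IN={b:2, c:2, d:-1; rest ⊤}  OUT={b:2, c:2; rest ⊤}
  B6:  IN={b:2, c:2; rest ⊤}  OUT={b:2, c:2, e:2, f:3; rest ⊤}

Merge at B4: IN[B4] = OUT[B3] = {a: ⊤, b: ⊤, c: ⊤, d: -1, e: ⊤, f: ⊤}
Applying B4's transfer function to that IN value gives OUT[B4] (row B4 above).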